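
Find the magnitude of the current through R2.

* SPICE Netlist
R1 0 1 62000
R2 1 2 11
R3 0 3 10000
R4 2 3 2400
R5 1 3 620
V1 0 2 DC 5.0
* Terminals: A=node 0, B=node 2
Nodal analysis, taking node 2 as the 0 V reference.
Source V1 fixes V_0 = 5 V.
KCL at each unknown node (sum of currents leaving = 0; resistances in Ω):
  Node 1: (V_1 - 5)/62000 + (V_1 - 0)/11 + (V_1 - V_3)/620 = 0
  Node 3: (V_3 - 5)/10000 + (V_3 - 0)/2400 + (V_3 - V_1)/620 = 0
Collecting terms (coefficients in siemens):
  0.09254·V_1 - 0.001613·V_3 = 0.00008065
  0.00213·V_3 - 0.001613·V_1 = 0.0005
Determinant D = (0.09254)(0.00213) - (-0.001613)(-0.001613) = 0.0001945
V_1 = [(0.00008065)(0.00213) - (-0.001613)(0.0005)]/D = 0.00503 V
V_3 = [(0.09254)(0.0005) - (0.00008065)(-0.001613)]/D = 0.2386 V
I_R2 = (V_1 - V_2)/R2 = (0.00503 - 0)/11 = 0.0004573 A
|I_R2| = 0.0004573 A

Final answer: |I_R2| = 0.0004573 A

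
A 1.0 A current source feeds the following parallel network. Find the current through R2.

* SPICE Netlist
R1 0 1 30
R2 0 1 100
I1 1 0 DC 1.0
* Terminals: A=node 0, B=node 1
All resistors sit directly between nodes 0 and 1, so they are in parallel and share one voltage V; the full source current 1 A splits among them.
1/R_par = 1/30 + 1/100 = 0.04333 S  =>  R_par = 23.08 Ω
V = I × R_par = 1 × 23.08 = 23.08 V
I_R2 = V/R2 = 23.08/100 = 0.2308 A

Final answer: 0.2308 A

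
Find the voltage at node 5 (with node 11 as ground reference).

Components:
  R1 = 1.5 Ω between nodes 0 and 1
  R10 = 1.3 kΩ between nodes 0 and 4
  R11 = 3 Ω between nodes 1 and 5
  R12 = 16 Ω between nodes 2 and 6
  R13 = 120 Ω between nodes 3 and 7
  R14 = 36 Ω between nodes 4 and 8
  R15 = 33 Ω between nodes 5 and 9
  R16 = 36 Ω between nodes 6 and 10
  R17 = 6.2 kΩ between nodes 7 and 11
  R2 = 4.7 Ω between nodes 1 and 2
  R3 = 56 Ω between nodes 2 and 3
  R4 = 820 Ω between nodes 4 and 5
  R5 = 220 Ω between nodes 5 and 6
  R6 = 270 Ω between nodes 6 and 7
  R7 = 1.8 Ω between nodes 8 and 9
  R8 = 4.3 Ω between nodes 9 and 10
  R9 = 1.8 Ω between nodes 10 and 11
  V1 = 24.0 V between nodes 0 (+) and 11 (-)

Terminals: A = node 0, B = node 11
Nodal analysis, taking node 11 as the 0 V reference.
Source V1 fixes V_0 = 24 V.
KCL at each unknown node (sum of currents leaving = 0; resistances in Ω):
  Node 1: (V_1 - 24)/1.5 + (V_1 - V_2)/4.7 + (V_1 - V_5)/3 = 0
  Node 2: (V_2 - V_1)/4.7 + (V_2 - V_3)/56 + (V_2 - V_6)/16 = 0
  Node 3: (V_3 - V_2)/56 + (V_3 - V_7)/120 = 0
  Node 4: (V_4 - V_5)/820 + (V_4 - 24)/1300 + (V_4 - V_8)/36 = 0
  Node 5: (V_5 - V_4)/820 + (V_5 - V_6)/220 + (V_5 - V_1)/3 + (V_5 - V_9)/33 = 0
  Node 6: (V_6 - V_5)/220 + (V_6 - V_7)/270 + (V_6 - V_2)/16 + (V_6 - V_10)/36 = 0
  Node 7: (V_7 - V_6)/270 + (V_7 - V_3)/120 + (V_7 - 0)/6200 = 0
  Node 8: (V_8 - V_9)/1.8 + (V_8 - V_4)/36 = 0
  Node 9: (V_9 - V_8)/1.8 + (V_9 - V_10)/4.3 + (V_9 - V_5)/33 = 0
  Node 10: (V_10 - V_9)/4.3 + (V_10 - 0)/1.8 + (V_10 - V_6)/36 = 0
Collecting terms (coefficients in siemens):
  1.213·V_1 - 0.2128·V_2 - 0.3333·V_5 = 16
  0.2931·V_2 - 0.2128·V_1 - 0.01786·V_3 - 0.0625·V_6 = 0
  0.02619·V_3 - 0.01786·V_2 - 0.008333·V_7 = 0
  0.02977·V_4 - 0.00122·V_5 - 0.02778·V_8 = 0.01846
  0.3694·V_5 - 0.3333·V_1 - 0.00122·V_4 - 0.004545·V_6 - 0.0303·V_9 = 0
  0.09853·V_6 - 0.0625·V_2 - 0.004545·V_5 - 0.003704·V_7 - 0.02778·V_10 = 0
  0.0122·V_7 - 0.008333·V_3 - 0.003704·V_6 = 0
  0.5833·V_8 - 0.02778·V_4 - 0.5556·V_9 = 0
  0.8184·V_9 - 0.0303·V_5 - 0.5556·V_8 - 0.2326·V_10 = 0
  0.8159·V_10 - 0.02778·V_6 - 0.2326·V_9 = 0
Solving these 10 simultaneous equations (Gaussian elimination) gives:
  V_1 = 22.62 V, V_2 = 20.94 V, V_3 = 20.14 V, V_4 = 5.287 V
  V_5 = 20.95 V, V_6 = 15.41 V, V_7 = 18.44 V, V_8 = 4.081 V
  V_9 = 4.021 V, V_10 = 1.671 V
The requested potential is V_5 = 20.95 V.

Final answer: V_5 = 20.95 V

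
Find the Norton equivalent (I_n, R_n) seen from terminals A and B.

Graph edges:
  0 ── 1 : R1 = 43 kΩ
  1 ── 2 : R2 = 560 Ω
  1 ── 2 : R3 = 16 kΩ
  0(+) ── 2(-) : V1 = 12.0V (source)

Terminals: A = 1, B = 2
Find the Thévenin equivalent first; then I_n = V_th/R_th and R_n = R_th.
Step 1 — V_th is the open-circuit voltage V_A - V_B (nothing connected across the terminals).
Nodal analysis, taking node 2 as the 0 V reference.
Source V1 fixes V_0 = 12 V.
KCL at each unknown node (sum of currents leaving = 0; resistances in Ω):
  Node 1: (V_1 - 12)/43000 + (V_1 - 0)/560 + (V_1 - 0)/16000 = 0
Collecting terms: 0.001871 × V_1 = 0.0002791  =>  V_1 = 0.1491 V
V_th = V_1 - V_2 = 0.1491 - 0 = 0.1491 V
Step 2 — R_th: zero the source — replace V1 by a short circuit (node 2 merges into node 0) — and find the resistance seen between A (node 1) and B (node 0).
Reduce the network between node 1 (A) and node 0 (B) by series/parallel combination:
  Rp1 = R1 ‖ R2 ‖ R3 (parallel, all between nodes 0 and 1) = 1/(1/43000 + 1/560 + 1/16000) = 534.3 Ω
R_th = 534.3 Ω
I_n = V_th/R_th = 0.1491/534.3 = 0.0002791 A, and R_n = R_th = 534.3 Ω

Final answer: I_n = 0.0002791 A, R_n = 534.3 Ω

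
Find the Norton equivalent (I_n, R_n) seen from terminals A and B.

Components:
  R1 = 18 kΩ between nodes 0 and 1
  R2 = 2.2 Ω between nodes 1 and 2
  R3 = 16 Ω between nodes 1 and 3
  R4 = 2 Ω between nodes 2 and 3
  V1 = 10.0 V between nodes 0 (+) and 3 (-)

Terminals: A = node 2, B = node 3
Find the Thévenin equivalent first; then I_n = V_th/R_th and R_n = R_th.
Step 1 — V_th is the open-circuit voltage V_A - V_B (nothing connected across the terminals).
Nodal analysis, taking node 3 as the 0 V reference.
Source V1 fixes V_0 = 10 V.
KCL at each unknown node (sum of currents leaving = 0; resistances in Ω):
  Node 1: (V_1 - 10)/18000 + (V_1 - V_2)/2.2 + (V_1 - 0)/16 = 0
  Node 2: (V_2 - V_1)/2.2 + (V_2 - 0)/2 = 0
Collecting terms (coefficients in siemens):
  0.5171·V_1 - 0.4545·V_2 = 0.0005556
  0.9545·V_2 - 0.4545·V_1 = 0
Determinant D = (0.5171)(0.9545) - (-0.4545)(-0.4545) = 0.287
V_1 = [(0.0005556)(0.9545) - (-0.4545)(0)]/D = 0.001848 V
V_2 = [(0.5171)(0) - (0.0005556)(-0.4545)]/D = 0.0008799 V
V_th = V_2 - V_3 = 0.0008799 - 0 = 0.0008799 V
Step 2 — R_th: zero the source — replace V1 by a short circuit (node 3 merges into node 0) — and find the resistance seen between A (node 2) and B (node 0).
Reduce the network between node 2 (A) and node 0 (B) by series/parallel combination:
  Rp1 = R1 ‖ R3 (parallel, both between nodes 0 and 1) = 1/(1/18000 + 1/16) = 15.99 Ω
  Rs1 = R2 + Rp1 (series, joined only at node 1) = 2.2 + 15.99 = 18.19 Ω
  Rp2 = R4 ‖ Rs1 (parallel, both between nodes 0 and 2) = 1/(1/2 + 1/18.19) = 1.802 Ω
R_th = 1.802 Ω
I_n = V_th/R_th = 0.0008799/1.802 = 0.0004883 A, and R_n = R_th = 1.802 Ω

Final answer: I_n = 0.0004883 A, R_n = 1.802 Ω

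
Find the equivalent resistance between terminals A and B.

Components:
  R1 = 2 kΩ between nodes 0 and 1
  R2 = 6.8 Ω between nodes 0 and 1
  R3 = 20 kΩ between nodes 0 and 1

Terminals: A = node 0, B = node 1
Reduce the network between node 0 (A) and node 1 (B) by series/parallel combination:
  Rp1 = R1 ‖ R2 ‖ R3 (parallel, all between nodes 0 and 1) = 1/(1/2000 + 1/6.8 + 1/20000) = 6.775 Ω
R_eq = 6.775 Ω

Final answer: 6.775 Ω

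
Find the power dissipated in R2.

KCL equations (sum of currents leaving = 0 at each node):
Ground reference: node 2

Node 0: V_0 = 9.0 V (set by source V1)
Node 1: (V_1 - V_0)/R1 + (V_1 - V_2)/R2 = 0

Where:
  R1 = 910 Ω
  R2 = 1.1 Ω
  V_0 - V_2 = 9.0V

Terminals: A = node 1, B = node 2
Nodal analysis, taking node 2 as the 0 V reference.
Source V1 fixes V_0 = 9 V.
KCL at each unknown node (sum of currents leaving = 0; resistances in Ω):
  Node 1: (V_1 - 9)/910 + (V_1 - 0)/1.1 = 0
Collecting terms: 0.9102 × V_1 = 0.00989  =>  V_1 = 0.01087 V
I_R2 = (V_1 - V_2)/R2 = (0.01087 - 0)/1.1 = 0.009878 A
P_R2 = I_R2² × R2 = (0.009878)² × 1.1 = 0.0001073 W

Final answer: 0.0001073 W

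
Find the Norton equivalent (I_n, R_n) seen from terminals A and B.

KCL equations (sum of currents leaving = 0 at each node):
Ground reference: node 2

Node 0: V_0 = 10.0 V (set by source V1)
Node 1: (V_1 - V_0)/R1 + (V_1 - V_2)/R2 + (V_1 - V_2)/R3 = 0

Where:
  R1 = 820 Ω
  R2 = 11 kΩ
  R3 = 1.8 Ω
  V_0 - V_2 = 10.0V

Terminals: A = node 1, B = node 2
Find the Thévenin equivalent first; then I_n = V_th/R_th and R_n = R_th.
Step 1 — V_th is the open-circuit voltage V_A - V_B (nothing connected across the terminals).
Nodal analysis, taking node 2 as the 0 V reference.
Source V1 fixes V_0 = 10 V.
KCL at each unknown node (sum of currents leaving = 0; resistances in Ω):
  Node 1: (V_1 - 10)/820 + (V_1 - 0)/11000 + (V_1 - 0)/1.8 = 0
Collecting terms: 0.5569 × V_1 = 0.0122  =>  V_1 = 0.0219 V
V_th = V_1 - V_2 = 0.0219 - 0 = 0.0219 V
Step 2 — R_th: zero the source — replace V1 by a short circuit (node 2 merges into node 0) — and find the resistance seen between A (node 1) and B (node 0).
Reduce the network between node 1 (A) and node 0 (B) by series/parallel combination:
  Rp1 = R1 ‖ R2 ‖ R3 (parallel, all between nodes 0 and 1) = 1/(1/820 + 1/11000 + 1/1.8) = 1.796 Ω
R_th = 1.796 Ω
I_n = V_th/R_th = 0.0219/1.796 = 0.0122 A, and R_n = R_th = 1.796 Ω

Final answer: I_n = 0.0122 A, R_n = 1.796 Ω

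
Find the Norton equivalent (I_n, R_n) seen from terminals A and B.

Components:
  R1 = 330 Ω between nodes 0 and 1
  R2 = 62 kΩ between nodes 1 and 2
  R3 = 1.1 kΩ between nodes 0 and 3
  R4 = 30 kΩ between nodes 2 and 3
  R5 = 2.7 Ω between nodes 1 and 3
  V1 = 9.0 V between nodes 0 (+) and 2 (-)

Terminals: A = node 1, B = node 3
Find the Thévenin equivalent first; then I_n = V_th/R_th and R_n = R_th.
Step 1 — V_th is the open-circuit voltage V_A - V_B (nothing connected across the terminals).
Nodal analysis, taking node 2 as the 0 V reference.
Source V1 fixes V_0 = 9 V.
KCL at each unknown node (sum of currents leaving = 0; resistances in Ω):
  Node 1: (V_1 - 9)/330 + (V_1 - 0)/62000 + (V_1 - V_3)/2.7 = 0
  Node 3: (V_3 - 9)/1100 + (V_3 - 0)/30000 + (V_3 - V_1)/2.7 = 0
Collecting terms (coefficients in siemens):
  0.3734·V_1 - 0.3704·V_3 = 0.02727
  0.3713·V_3 - 0.3704·V_1 = 0.008182
Determinant D = (0.3734)(0.3713) - (-0.3704)(-0.3704) = 0.00148
V_1 = [(0.02727)(0.3713) - (-0.3704)(0.008182)]/D = 8.889 V
V_3 = [(0.3734)(0.008182) - (0.02727)(-0.3704)]/D = 8.888 V
V_th = V_1 - V_3 = 8.889 - 8.888 = 0.000525 V
Step 2 — R_th: zero the source — replace V1 by a short circuit (node 2 merges into node 0) — and find the resistance seen between A (node 1) and B (node 3).
Reduce the network between node 1 (A) and node 3 (B) by series/parallel combination:
  Rp1 = R1 ‖ R2 (parallel, both between nodes 0 and 1) = 1/(1/330 + 1/62000) = 328.3 Ω
  Rp2 = R3 ‖ R4 (parallel, both between nodes 0 and 3) = 1/(1/1100 + 1/30000) = 1061 Ω
  Rs1 = Rp1 + Rp2 (series, joined only at node 0) = 328.3 + 1061 = 1389 Ω
  Rp3 = R5 ‖ Rs1 (parallel, both between nodes 1 and 3) = 1/(1/2.7 + 1/1389) = 2.695 Ω
R_th = 2.695 Ω
I_n = V_th/R_th = 0.000525/2.695 = 0.0001948 A, and R_n = R_th = 2.695 Ω

Final answer: I_n = 0.0001948 A, R_n = 2.695 Ω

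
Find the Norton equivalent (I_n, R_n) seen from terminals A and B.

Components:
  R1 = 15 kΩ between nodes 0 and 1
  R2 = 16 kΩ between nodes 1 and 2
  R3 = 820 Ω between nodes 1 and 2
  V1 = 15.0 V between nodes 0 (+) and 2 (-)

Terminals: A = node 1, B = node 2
Find the Thévenin equivalent first; then I_n = V_th/R_th and R_n = R_th.
Step 1 — V_th is the open-circuit voltage V_A - V_B (nothing connected across the terminals).
Nodal analysis, taking node 2 as the 0 V reference.
Source V1 fixes V_0 = 15 V.
KCL at each unknown node (sum of currents leaving = 0; resistances in Ω):
  Node 1: (V_1 - 15)/15000 + (V_1 - 0)/16000 + (V_1 - 0)/820 = 0
Collecting terms: 0.001349 × V_1 = 0.001  =>  V_1 = 0.7415 V
V_th = V_1 - V_2 = 0.7415 - 0 = 0.7415 V
Step 2 — R_th: zero the source — replace V1 by a short circuit (node 2 merges into node 0) — and find the resistance seen between A (node 1) and B (node 0).
Reduce the network between node 1 (A) and node 0 (B) by series/parallel combination:
  Rp1 = R1 ‖ R2 ‖ R3 (parallel, all between nodes 0 and 1) = 1/(1/15000 + 1/16000 + 1/820) = 741.5 Ω
R_th = 741.5 Ω
I_n = V_th/R_th = 0.7415/741.5 = 0.001 A, and R_n = R_th = 741.5 Ω

Final answer: I_n = 0.001 A, R_n = 741.5 Ω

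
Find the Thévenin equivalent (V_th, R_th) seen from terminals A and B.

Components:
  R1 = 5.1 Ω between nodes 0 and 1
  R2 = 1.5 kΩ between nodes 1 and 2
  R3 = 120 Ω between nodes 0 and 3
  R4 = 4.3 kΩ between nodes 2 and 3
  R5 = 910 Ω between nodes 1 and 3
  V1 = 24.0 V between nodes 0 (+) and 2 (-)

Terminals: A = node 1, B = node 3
Step 1 — V_th is the open-circuit voltage V_A - V_B (nothing connected across the terminals).
Nodal analysis, taking node 2 as the 0 V reference.
Source V1 fixes V_0 = 24 V.
KCL at each unknown node (sum of currents leaving = 0; resistances in Ω):
  Node 1: (V_1 - 24)/5.1 + (V_1 - 0)/1500 + (V_1 - V_3)/910 = 0
  Node 3: (V_3 - 24)/120 + (V_3 - 0)/4300 + (V_3 - V_1)/910 = 0
Collecting terms (coefficients in siemens):
  0.1978·V_1 - 0.001099·V_3 = 4.706
  0.009665·V_3 - 0.001099·V_1 = 0.2
Determinant D = (0.1978)(0.009665) - (-0.001099)(-0.001099) = 0.001911
V_1 = [(4.706)(0.009665) - (-0.001099)(0.2)]/D = 23.92 V
V_3 = [(0.1978)(0.2) - (4.706)(-0.001099)]/D = 23.41 V
V_th = V_1 - V_3 = 23.92 - 23.41 = 0.5029 V
Step 2 — R_th: zero the source — replace V1 by a short circuit (node 2 merges into node 0) — and find the resistance seen between A (node 1) and B (node 3).
Reduce the network between node 1 (A) and node 3 (B) by series/parallel combination:
  Rp1 = R1 ‖ R2 (parallel, both between nodes 0 and 1) = 1/(1/5.1 + 1/1500) = 5.083 Ω
  Rp2 = R3 ‖ R4 (parallel, both between nodes 0 and 3) = 1/(1/120 + 1/4300) = 116.7 Ω
  Rs1 = Rp1 + Rp2 (series, joined only at node 0) = 5.083 + 116.7 = 121.8 Ω
  Rp3 = R5 ‖ Rs1 (parallel, both between nodes 1 and 3) = 1/(1/910 + 1/121.8) = 107.4 Ω
R_th = 107.4 Ω

Final answer: V_th = 0.5029 V, R_th = 107.4 Ω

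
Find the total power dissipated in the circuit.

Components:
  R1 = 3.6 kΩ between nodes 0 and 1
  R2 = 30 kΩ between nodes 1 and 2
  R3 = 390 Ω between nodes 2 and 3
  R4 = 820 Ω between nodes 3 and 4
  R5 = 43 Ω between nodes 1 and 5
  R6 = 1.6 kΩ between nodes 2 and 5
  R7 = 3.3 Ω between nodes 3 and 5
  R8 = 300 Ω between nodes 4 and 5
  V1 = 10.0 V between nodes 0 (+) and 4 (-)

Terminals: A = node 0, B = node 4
Nodal analysis, taking node 4 as the 0 V reference.
Source V1 fixes V_0 = 10 V.
KCL at each unknown node (sum of currents leaving = 0; resistances in Ω):
  Node 1: (V_1 - 10)/3600 + (V_1 - V_2)/30000 + (V_1 - V_5)/43 = 0
  Node 2: (V_2 - V_1)/30000 + (V_2 - V_3)/390 + (V_2 - V_5)/1600 = 0
  Node 3: (V_3 - V_2)/390 + (V_3 - 0)/820 + (V_3 - V_5)/3.3 = 0
  Node 5: (V_5 - V_1)/43 + (V_5 - V_2)/1600 + (V_5 - V_3)/3.3 + (V_5 - 0)/300 = 0
Collecting terms (coefficients in siemens):
  0.02357·V_1 - 0.00003333·V_2 - 0.02326·V_5 = 0.002778
  0.003222·V_2 - 0.00003333·V_1 - 0.002564·V_3 - 0.000625·V_5 = 0
  0.3068·V_3 - 0.002564·V_2 - 0.303·V_5 = 0
  0.3302·V_5 - 0.02326·V_1 - 0.000625·V_2 - 0.303·V_3 = 0
Solving these 4 simultaneous equations (Gaussian elimination) gives:
  V_1 = 0.6804 V, V_2 = 0.5686 V, V_3 = 0.5669 V, V_5 = 0.5692 V
Power in each resistor, P = (ΔV)²/R:
  P_R1 = (10 - 0.6804)²/3600 = 0.02413 W
  P_R2 = (0.6804 - 0.5686)²/30000 = 0.0000004167 W
  P_R3 = (0.5686 - 0.5669)²/390 = 0.000000006673 W
  P_R4 = (0.5669 - 0)²/820 = 0.000392 W
  P_R5 = (0.6804 - 0.5692)²/43 = 0.0002873 W
  P_R6 = (0.5686 - 0.5692)²/1600 = 0.000000000268 W
  P_R7 = (0.5669 - 0.5692)²/3.3 = 0.000001559 W
  P_R8 = (0 - 0.5692)²/300 = 0.00108 W
P_total = P_R1 + P_R2 + P_R3 + P_R4 + P_R5 + P_R6 + P_R7 + P_R8 = 0.02589 W

Final answer: 0.02589 W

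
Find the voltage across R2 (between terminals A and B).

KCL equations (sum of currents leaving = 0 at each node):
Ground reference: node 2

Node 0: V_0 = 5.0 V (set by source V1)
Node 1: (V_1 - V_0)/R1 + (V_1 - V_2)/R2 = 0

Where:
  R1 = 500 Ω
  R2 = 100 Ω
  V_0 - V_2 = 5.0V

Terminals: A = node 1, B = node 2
R1 and R2 are in series across V1 (node 0 → node 1 → node 2), and the output A–B is taken across R2, so this is a voltage divider.
Series current: I = V1/(R1 + R2) = 5/(500 + 100) = 5/600 = 0.008333 A
V_R2 = I × R2 = V1 × R2/(R1 + R2) = 5 × 100/600 = 0.8333 V

Final answer: 0.8333 V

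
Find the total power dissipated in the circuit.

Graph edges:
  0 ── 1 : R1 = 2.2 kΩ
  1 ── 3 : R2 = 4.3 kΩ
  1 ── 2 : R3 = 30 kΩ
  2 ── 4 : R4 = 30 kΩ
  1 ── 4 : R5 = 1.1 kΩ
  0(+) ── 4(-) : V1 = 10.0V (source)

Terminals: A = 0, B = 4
Nodal analysis, taking node 4 as the 0 V reference.
Source V1 fixes V_0 = 10 V.
KCL at each unknown node (sum of currents leaving = 0; resistances in Ω):
  Node 1: (V_1 - 10)/2200 + (V_1 - V_3)/4300 + (V_1 - V_2)/30000 + (V_1 - 0)/1100 = 0
  Node 2: (V_2 - V_1)/30000 + (V_2 - 0)/30000 = 0
  Node 3: (V_3 - V_1)/4300 = 0
Collecting terms (coefficients in siemens):
  0.00163·V_1 - 0.00003333·V_2 - 0.0002326·V_3 = 0.004545
  0.00006667·V_2 - 0.00003333·V_1 = 0
  0.0002326·V_3 - 0.0002326·V_1 = 0
Solving these 3 simultaneous equations (Gaussian elimination) gives:
  V_1 = 3.293 V, V_2 = 1.647 V, V_3 = 3.293 V
Power in each resistor, P = (ΔV)²/R:
  P_R1 = (10 - 3.293)²/2200 = 0.02045 W
  P_R2 = (3.293 - 3.293)²/4300 = 0 W
  P_R3 = (3.293 - 1.647)²/30000 = 0.00009037 W
  P_R4 = (1.647 - 0)²/30000 = 0.00009037 W
  P_R5 = (3.293 - 0)²/1100 = 0.009859 W
P_total = P_R1 + P_R2 + P_R3 + P_R4 + P_R5 = 0.03049 W

Final answer: 0.03049 W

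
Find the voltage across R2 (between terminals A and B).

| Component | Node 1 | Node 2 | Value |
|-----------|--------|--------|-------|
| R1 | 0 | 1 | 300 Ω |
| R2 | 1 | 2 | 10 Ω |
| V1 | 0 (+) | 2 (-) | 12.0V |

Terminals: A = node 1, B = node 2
R1 and R2 are in series across V1 (node 0 → node 1 → node 2), and the output A–B is taken across R2, so this is a voltage divider.
Series current: I = V1/(R1 + R2) = 12/(300 + 10) = 12/310 = 0.03871 A
V_R2 = I × R2 = V1 × R2/(R1 + R2) = 12 × 10/310 = 0.3871 V

Final answer: 0.3871 V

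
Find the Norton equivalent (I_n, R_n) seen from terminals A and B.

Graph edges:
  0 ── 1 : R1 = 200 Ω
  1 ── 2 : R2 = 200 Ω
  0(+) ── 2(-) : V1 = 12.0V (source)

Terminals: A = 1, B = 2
Find the Thévenin equivalent first; then I_n = V_th/R_th and R_n = R_th.
Step 1 — V_th is the open-circuit voltage V_A - V_B (nothing connected across the terminals).
Nodal analysis, taking node 2 as the 0 V reference.
Source V1 fixes V_0 = 12 V.
KCL at each unknown node (sum of currents leaving = 0; resistances in Ω):
  Node 1: (V_1 - 12)/200 + (V_1 - 0)/200 = 0
Collecting terms: 0.01 × V_1 = 0.06  =>  V_1 = 6 V
V_th = V_1 - V_2 = 6 - 0 = 6 V
Step 2 — R_th: zero the source — replace V1 by a short circuit (node 2 merges into node 0) — and find the resistance seen between A (node 1) and B (node 0).
Reduce the network between node 1 (A) and node 0 (B) by series/parallel combination:
  Rp1 = R1 ‖ R2 (parallel, both between nodes 0 and 1) = 1/(1/200 + 1/200) = 100 Ω
R_th = 100 Ω
I_n = V_th/R_th = 6/100 = 0.06 A, and R_n = R_th = 100 Ω

Final answer: I_n = 0.06 A, R_n = 100 Ω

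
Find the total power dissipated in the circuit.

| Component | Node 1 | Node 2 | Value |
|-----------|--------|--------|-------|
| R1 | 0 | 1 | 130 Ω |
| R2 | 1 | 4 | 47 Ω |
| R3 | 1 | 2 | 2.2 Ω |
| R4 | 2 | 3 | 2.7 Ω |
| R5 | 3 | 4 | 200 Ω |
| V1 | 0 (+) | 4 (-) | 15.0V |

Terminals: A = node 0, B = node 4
Nodal analysis, taking node 4 as the 0 V reference.
Source V1 fixes V_0 = 15 V.
KCL at each unknown node (sum of currents leaving = 0; resistances in Ω):
  Node 1: (V_1 - 15)/130 + (V_1 - 0)/47 + (V_1 - V_2)/2.2 = 0
  Node 2: (V_2 - V_1)/2.2 + (V_2 - V_3)/2.7 = 0
  Node 3: (V_3 - V_2)/2.7 + (V_3 - 0)/200 = 0
Collecting terms (coefficients in siemens):
  0.4835·V_1 - 0.4545·V_2 = 0.1154
  0.8249·V_2 - 0.4545·V_1 - 0.3704·V_3 = 0
  0.3754·V_3 - 0.3704·V_2 = 0
Solving these 3 simultaneous equations (Gaussian elimination) gives:
  V_1 = 3.409 V, V_2 = 3.372 V, V_3 = 3.327 V
Power in each resistor, P = (ΔV)²/R:
  P_R1 = (15 - 3.409)²/130 = 1.034 W
  P_R2 = (3.409 - 0)²/47 = 0.2472 W
  P_R3 = (3.409 - 3.372)²/2.2 = 0.0006089 W
  P_R4 = (3.372 - 3.327)²/2.7 = 0.0007473 W
  P_R5 = (3.327 - 0)²/200 = 0.05535 W
P_total = P_R1 + P_R2 + P_R3 + P_R4 + P_R5 = 1.337 W

Final answer: 1.337 W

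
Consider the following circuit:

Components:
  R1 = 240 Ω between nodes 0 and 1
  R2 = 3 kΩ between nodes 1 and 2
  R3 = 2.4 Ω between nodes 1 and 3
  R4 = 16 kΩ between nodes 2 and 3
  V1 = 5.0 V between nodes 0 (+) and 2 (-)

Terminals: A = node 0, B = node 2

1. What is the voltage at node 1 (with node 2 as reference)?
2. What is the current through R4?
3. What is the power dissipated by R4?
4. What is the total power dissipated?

Nodal analysis, taking node 2 as the 0 V reference.
Source V1 fixes V_0 = 5 V.
KCL at each unknown node (sum of currents leaving = 0; resistances in Ω):
  Node 1: (V_1 - 5)/240 + (V_1 - 0)/3000 + (V_1 - V_3)/2.4 = 0
  Node 3: (V_3 - V_1)/2.4 + (V_3 - 0)/16000 = 0
Collecting terms (coefficients in siemens):
  0.4212·V_1 - 0.4167·V_3 = 0.02083
  0.4167·V_3 - 0.4167·V_1 = 0
Determinant D = (0.4212)(0.4167) - (-0.4167)(-0.4167) = 0.001901
V_1 = [(0.02083)(0.4167) - (-0.4167)(0)]/D = 4.566 V
V_3 = [(0.4212)(0) - (0.02083)(-0.4167)]/D = 4.566 V
Part 1:
  Read off the nodal solution: V_1 = 4.566 V
Part 2:
  I_R4 = (V_2 - V_3)/R4 = (0 - 4.566)/16000 = -0.0002853 A
  Magnitude: I_R4 = 0.0002853 A
Part 3:
  I_R4 = (V_2 - V_3)/R4 = (0 - 4.566)/16000 = -0.0002853 A
  P_R4 = I_R4² × R4 = (-0.0002853)² × 16000 = 0.001303 W
Part 4:
  Power in each resistor, P = (ΔV)²/R:
    P_R1 = (5 - 4.566)²/240 = 0.000784 W
    P_R2 = (4.566 - 0)²/3000 = 0.00695 W
    P_R3 = (4.566 - 4.566)²/2.4 = 0.0000001954 W
    P_R4 = (0 - 4.566)²/16000 = 0.001303 W
  P_total = P_R1 + P_R2 + P_R3 + P_R4 = 0.009037 W

Final answers:
1. V_1 = 4.566 V
2. I_R4 = 0.0002853 A
3. P_R4 = 0.001303 W
4. P_total = 0.009037 W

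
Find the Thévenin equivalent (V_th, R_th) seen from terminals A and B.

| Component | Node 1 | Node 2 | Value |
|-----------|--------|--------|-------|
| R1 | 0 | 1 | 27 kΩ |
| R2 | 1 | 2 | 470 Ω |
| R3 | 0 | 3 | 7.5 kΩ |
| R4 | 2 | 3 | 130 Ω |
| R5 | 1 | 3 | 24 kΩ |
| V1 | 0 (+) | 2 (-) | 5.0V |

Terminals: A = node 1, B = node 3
Step 1 — V_th is the open-circuit voltage V_A - V_B (nothing connected across the terminals).
Nodal analysis, taking node 2 as the 0 V reference.
Source V1 fixes V_0 = 5 V.
KCL at each unknown node (sum of currents leaving = 0; resistances in Ω):
  Node 1: (V_1 - 5)/27000 + (V_1 - 0)/470 + (V_1 - V_3)/24000 = 0
  Node 3: (V_3 - 5)/7500 + (V_3 - 0)/130 + (V_3 - V_1)/24000 = 0
Collecting terms (coefficients in siemens):
  0.002206·V_1 - 0.00004167·V_3 = 0.0001852
  0.007867·V_3 - 0.00004167·V_1 = 0.0006667
Determinant D = (0.002206)(0.007867) - (-0.00004167)(-0.00004167) = 0.00001736
V_1 = [(0.0001852)(0.007867) - (-0.00004167)(0.0006667)]/D = 0.08554 V
V_3 = [(0.002206)(0.0006667) - (0.0001852)(-0.00004167)]/D = 0.08519 V
V_th = V_1 - V_3 = 0.08554 - 0.08519 = 0.0003492 V
Step 2 — R_th: zero the source — replace V1 by a short circuit (node 2 merges into node 0) — and find the resistance seen between A (node 1) and B (node 3).
Reduce the network between node 1 (A) and node 3 (B) by series/parallel combination:
  Rp1 = R1 ‖ R2 (parallel, both between nodes 0 and 1) = 1/(1/27000 + 1/470) = 462 Ω
  Rp2 = R3 ‖ R4 (parallel, both between nodes 0 and 3) = 1/(1/7500 + 1/130) = 127.8 Ω
  Rs1 = Rp1 + Rp2 (series, joined only at node 0) = 462 + 127.8 = 589.7 Ω
  Rp3 = R5 ‖ Rs1 (parallel, both between nodes 1 and 3) = 1/(1/24000 + 1/589.7) = 575.6 Ω
R_th = 575.6 Ω

Final answer: V_th = 0.0003492 V, R_th = 575.6 Ω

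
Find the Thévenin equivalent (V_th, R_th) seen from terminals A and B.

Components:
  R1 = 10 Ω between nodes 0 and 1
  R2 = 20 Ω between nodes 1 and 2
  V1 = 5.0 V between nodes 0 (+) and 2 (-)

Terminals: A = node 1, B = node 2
Step 1 — V_th is the open-circuit voltage V_A - V_B (nothing connected across the terminals).
Nodal analysis, taking node 2 as the 0 V reference.
Source V1 fixes V_0 = 5 V.
KCL at each unknown node (sum of currents leaving = 0; resistances in Ω):
  Node 1: (V_1 - 5)/10 + (V_1 - 0)/20 = 0
Collecting terms: 0.15 × V_1 = 0.5  =>  V_1 = 3.333 V
V_th = V_1 - V_2 = 3.333 - 0 = 3.333 V
Step 2 — R_th: zero the source — replace V1 by a short circuit (node 2 merges into node 0) — and find the resistance seen between A (node 1) and B (node 0).
Reduce the network between node 1 (A) and node 0 (B) by series/parallel combination:
  Rp1 = R1 ‖ R2 (parallel, both between nodes 0 and 1) = 1/(1/10 + 1/20) = 6.667 Ω
R_th = 6.667 Ω

Final answer: V_th = 3.333 V, R_th = 6.667 Ω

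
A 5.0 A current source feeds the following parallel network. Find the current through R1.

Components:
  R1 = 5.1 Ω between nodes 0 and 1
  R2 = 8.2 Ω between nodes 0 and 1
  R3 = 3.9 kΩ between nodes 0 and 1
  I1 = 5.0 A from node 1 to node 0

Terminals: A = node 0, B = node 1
All resistors sit directly between nodes 0 and 1, so they are in parallel and share one voltage V; the full source current 5 A splits among them.
1/R_par = 1/5.1 + 1/8.2 + 1/3900 = 0.3183 S  =>  R_par = 3.142 Ω
V = I × R_par = 5 × 3.142 = 15.71 V
I_R1 = V/R1 = 15.71/5.1 = 3.08 A

Final answer: 3.08 A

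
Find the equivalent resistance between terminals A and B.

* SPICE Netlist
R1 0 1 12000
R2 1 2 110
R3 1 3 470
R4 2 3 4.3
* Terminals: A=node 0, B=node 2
Reduce the network between node 0 (A) and node 2 (B) by series/parallel combination:
  Rs1 = R3 + R4 (series, joined only at node 3) = 470 + 4.3 = 474.3 Ω
  Rp1 = R2 ‖ Rs1 (parallel, both between nodes 1 and 2) = 1/(1/110 + 1/474.3) = 89.29 Ω
  Rs2 = R1 + Rp1 (series, joined only at node 1) = 12000 + 89.29 = 12090 Ω
R_eq = 12.09 kΩ

Final answer: 12.09 kΩ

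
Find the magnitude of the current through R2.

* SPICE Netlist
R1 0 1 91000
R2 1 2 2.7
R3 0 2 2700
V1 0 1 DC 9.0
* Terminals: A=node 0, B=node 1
Nodal analysis, taking node 1 as the 0 V reference.
Source V1 fixes V_0 = 9 V.
KCL at each unknown node (sum of currents leaving = 0; resistances in Ω):
  Node 2: (V_2 - 0)/2.7 + (V_2 - 9)/2700 = 0
Collecting terms: 0.3707 × V_2 = 0.003333  =>  V_2 = 0.008991 V
I_R2 = (V_1 - V_2)/R2 = (0 - 0.008991)/2.7 = -0.00333 A
|I_R2| = 0.00333 A

Final answer: |I_R2| = 0.00333 A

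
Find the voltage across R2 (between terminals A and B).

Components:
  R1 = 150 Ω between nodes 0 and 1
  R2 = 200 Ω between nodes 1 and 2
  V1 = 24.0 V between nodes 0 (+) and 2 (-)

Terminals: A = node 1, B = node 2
R1 and R2 are in series across V1 (node 0 → node 1 → node 2), and the output A–B is taken across R2, so this is a voltage divider.
Series current: I = V1/(R1 + R2) = 24/(150 + 200) = 24/350 = 0.06857 A
V_R2 = I × R2 = V1 × R2/(R1 + R2) = 24 × 200/350 = 13.71 V

Final answer: 13.71 V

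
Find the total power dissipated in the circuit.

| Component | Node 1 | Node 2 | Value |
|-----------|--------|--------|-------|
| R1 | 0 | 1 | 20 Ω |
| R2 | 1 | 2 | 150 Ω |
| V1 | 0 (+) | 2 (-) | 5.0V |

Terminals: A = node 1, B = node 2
Nodal analysis, taking node 2 as the 0 V reference.
Source V1 fixes V_0 = 5 V.
KCL at each unknown node (sum of currents leaving = 0; resistances in Ω):
  Node 1: (V_1 - 5)/20 + (V_1 - 0)/150 = 0
Collecting terms: 0.05667 × V_1 = 0.25  =>  V_1 = 4.412 V
Power in each resistor, P = (ΔV)²/R:
  P_R1 = (5 - 4.412)²/20 = 0.0173 W
  P_R2 = (4.412 - 0)²/150 = 0.1298 W
P_total = P_R1 + P_R2 = 0.1471 W

Final answer: 0.1471 W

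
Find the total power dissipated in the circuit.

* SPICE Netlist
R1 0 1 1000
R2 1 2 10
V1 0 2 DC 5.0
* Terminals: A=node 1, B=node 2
Nodal analysis, taking node 2 as the 0 V reference.
Source V1 fixes V_0 = 5 V.
KCL at each unknown node (sum of currents leaving = 0; resistances in Ω):
  Node 1: (V_1 - 5)/1000 + (V_1 - 0)/10 = 0
Collecting terms: 0.101 × V_1 = 0.005  =>  V_1 = 0.0495 V
Power in each resistor, P = (ΔV)²/R:
  P_R1 = (5 - 0.0495)²/1000 = 0.02451 W
  P_R2 = (0.0495 - 0)²/10 = 0.0002451 W
P_total = P_R1 + P_R2 = 0.02475 W

Final answer: 0.02475 W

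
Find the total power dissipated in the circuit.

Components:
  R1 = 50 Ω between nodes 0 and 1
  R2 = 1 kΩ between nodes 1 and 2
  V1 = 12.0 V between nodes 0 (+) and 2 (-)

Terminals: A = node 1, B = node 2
Nodal analysis, taking node 2 as the 0 V reference.
Source V1 fixes V_0 = 12 V.
KCL at each unknown node (sum of currents leaving = 0; resistances in Ω):
  Node 1: (V_1 - 12)/50 + (V_1 - 0)/1000 = 0
Collecting terms: 0.021 × V_1 = 0.24  =>  V_1 = 11.43 V
Power in each resistor, P = (ΔV)²/R:
  P_R1 = (12 - 11.43)²/50 = 0.006531 W
  P_R2 = (11.43 - 0)²/1000 = 0.1306 W
P_total = P_R1 + P_R2 = 0.1371 W

Final answer: 0.1371 W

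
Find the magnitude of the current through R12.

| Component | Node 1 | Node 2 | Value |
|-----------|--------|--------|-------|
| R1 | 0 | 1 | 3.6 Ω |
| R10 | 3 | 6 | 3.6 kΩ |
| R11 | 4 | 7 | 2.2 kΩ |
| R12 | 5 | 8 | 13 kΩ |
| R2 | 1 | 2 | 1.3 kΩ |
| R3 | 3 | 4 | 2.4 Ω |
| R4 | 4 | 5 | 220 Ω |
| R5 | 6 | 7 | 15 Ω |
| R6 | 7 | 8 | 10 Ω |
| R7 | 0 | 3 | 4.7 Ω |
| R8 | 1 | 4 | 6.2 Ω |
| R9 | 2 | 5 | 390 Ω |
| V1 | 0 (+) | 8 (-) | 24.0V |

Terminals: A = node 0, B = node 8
Nodal analysis, taking node 8 as the 0 V reference.
Source V1 fixes V_0 = 24 V.
KCL at each unknown node (sum of currents leaving = 0; resistances in Ω):
  Node 1: (V_1 - 24)/3.6 + (V_1 - V_2)/1300 + (V_1 - V_4)/6.2 = 0
  Node 2: (V_2 - V_1)/1300 + (V_2 - V_5)/390 = 0
  Node 3: (V_3 - V_4)/2.4 + (V_3 - 24)/4.7 + (V_3 - V_6)/3600 = 0
  Node 4: (V_4 - V_3)/2.4 + (V_4 - V_5)/220 + (V_4 - V_1)/6.2 + (V_4 - V_7)/2200 = 0
  Node 5: (V_5 - V_4)/220 + (V_5 - V_2)/390 + (V_5 - 0)/13000 = 0
  Node 6: (V_6 - V_7)/15 + (V_6 - V_3)/3600 = 0
  Node 7: (V_7 - V_6)/15 + (V_7 - 0)/10 + (V_7 - V_4)/2200 = 0
Collecting terms (coefficients in siemens):
  0.4398·V_1 - 0.0007692·V_2 - 0.1613·V_4 = 6.667
  0.003333·V_2 - 0.0007692·V_1 - 0.002564·V_5 = 0
  0.6297·V_3 - 0.4167·V_4 - 0.0002778·V_6 = 5.106
  0.583·V_4 - 0.1613·V_1 - 0.4167·V_3 - 0.004545·V_5 - 0.0004545·V_7 = 0
  0.007186·V_5 - 0.002564·V_2 - 0.004545·V_4 = 0
  0.06694·V_6 - 0.0002778·V_3 - 0.06667·V_7 = 0
  0.1671·V_7 - 0.0004545·V_4 - 0.06667·V_6 = 0
Solving these 7 simultaneous equations (Gaussian elimination) gives:
  V_1 = 23.97 V, V_2 = 23.67 V, V_3 = 23.94 V, V_4 = 23.93 V
  V_5 = 23.58 V, V_6 = 0.2724 V, V_7 = 0.1737 V
I_R12 = (V_5 - V_8)/R12 = (23.58 - 0)/13000 = 0.001814 A
|I_R12| = 0.001814 A

Final answer: |I_R12| = 0.001814 A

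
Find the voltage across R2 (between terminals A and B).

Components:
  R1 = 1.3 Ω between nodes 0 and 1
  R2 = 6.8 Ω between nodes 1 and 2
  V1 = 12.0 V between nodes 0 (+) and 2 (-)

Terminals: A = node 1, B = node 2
R1 and R2 are in series across V1 (node 0 → node 1 → node 2), and the output A–B is taken across R2, so this is a voltage divider.
Series current: I = V1/(R1 + R2) = 12/(1.3 + 6.8) = 12/8.1 = 1.481 A
V_R2 = I × R2 = V1 × R2/(R1 + R2) = 12 × 6.8/8.1 = 10.07 V

Final answer: 10.07 V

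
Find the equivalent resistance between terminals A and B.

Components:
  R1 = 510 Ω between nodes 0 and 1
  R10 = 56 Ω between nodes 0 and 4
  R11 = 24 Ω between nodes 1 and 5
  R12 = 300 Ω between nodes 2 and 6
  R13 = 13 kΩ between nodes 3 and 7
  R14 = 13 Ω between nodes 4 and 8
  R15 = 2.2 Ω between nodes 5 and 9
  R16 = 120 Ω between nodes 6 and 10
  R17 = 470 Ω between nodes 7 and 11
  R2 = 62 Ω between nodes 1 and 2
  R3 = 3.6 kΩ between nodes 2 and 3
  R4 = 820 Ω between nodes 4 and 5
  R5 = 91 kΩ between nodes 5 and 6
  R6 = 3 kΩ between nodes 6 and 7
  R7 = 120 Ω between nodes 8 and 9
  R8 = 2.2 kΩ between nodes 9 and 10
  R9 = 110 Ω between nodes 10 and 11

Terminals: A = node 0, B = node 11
The network is not a plain series/parallel combination. Inject a 1 A test current into terminal A (node 0) and return it from terminal B (node 11); then R_eq = V_A / (1 A).
Nodal analysis, taking node 11 as the 0 V reference.
Current source I_test pushes 1 A into node 0 and draws it out of node 11.
KCL at each unknown node (sum of currents leaving = 0; resistances in Ω):
  Node 0: (V_0 - V_1)/510 + (V_0 - V_4)/56 - 1 = 0
  Node 1: (V_1 - V_0)/510 + (V_1 - V_2)/62 + (V_1 - V_5)/24 = 0
  Node 2: (V_2 - V_1)/62 + (V_2 - V_3)/3600 + (V_2 - V_6)/300 = 0
  Node 3: (V_3 - V_2)/3600 + (V_3 - V_7)/13000 = 0
  Node 4: (V_4 - V_0)/56 + (V_4 - V_5)/820 + (V_4 - V_8)/13 = 0
  Node 5: (V_5 - V_1)/24 + (V_5 - V_4)/820 + (V_5 - V_6)/91000 + (V_5 - V_9)/2.2 = 0
  Node 6: (V_6 - V_2)/300 + (V_6 - V_5)/91000 + (V_6 - V_7)/3000 + (V_6 - V_10)/120 = 0
  Node 7: (V_7 - V_3)/13000 + (V_7 - V_6)/3000 + (V_7 - 0)/470 = 0
  Node 8: (V_8 - V_4)/13 + (V_8 - V_9)/120 = 0
  Node 9: (V_9 - V_5)/2.2 + (V_9 - V_8)/120 + (V_9 - V_10)/2200 = 0
  Node 10: (V_10 - V_6)/120 + (V_10 - V_9)/2200 + (V_10 - 0)/110 = 0
Collecting terms (coefficients in siemens):
  0.01982·V_0 - 0.001961·V_1 - 0.01786·V_4 = 1
  0.05976·V_1 - 0.001961·V_0 - 0.01613·V_2 - 0.04167·V_5 = 0
  0.01974·V_2 - 0.01613·V_1 - 0.0002778·V_3 - 0.003333·V_6 = 0
  0.0003547·V_3 - 0.0002778·V_2 - 0.00007692·V_7 = 0
  0.096·V_4 - 0.01786·V_0 - 0.00122·V_5 - 0.07692·V_8 = 0
  0.4974·V_5 - 0.04167·V_1 - 0.00122·V_4 - 0.00001099·V_6 - 0.4545·V_9 = 0
  0.01201·V_6 - 0.003333·V_2 - 0.00001099·V_5 - 0.0003333·V_7 - 0.008333·V_10 = 0
  0.002538·V_7 - 0.00007692·V_3 - 0.0003333·V_6 = 0
  0.08526·V_8 - 0.07692·V_4 - 0.008333·V_9 = 0
  0.4633·V_9 - 0.4545·V_5 - 0.008333·V_8 - 0.0004545·V_10 = 0
  0.01788·V_10 - 0.008333·V_6 - 0.0004545·V_9 = 0
Solving these 11 simultaneous equations (Gaussian elimination) gives:
  V_0 = 618.5 V, V_1 = 480.3 V, V_2 = 429.5 V, V_3 = 344.1 V
  V_4 = 577.7 V, V_5 = 493.4 V, V_6 = 191.2 V, V_7 = 35.54 V
  V_8 = 569.5 V, V_9 = 494.4 V, V_10 = 101.7 V
R_eq = V_0 / 1 A = 618.5 Ω

Final answer: 618.5 Ω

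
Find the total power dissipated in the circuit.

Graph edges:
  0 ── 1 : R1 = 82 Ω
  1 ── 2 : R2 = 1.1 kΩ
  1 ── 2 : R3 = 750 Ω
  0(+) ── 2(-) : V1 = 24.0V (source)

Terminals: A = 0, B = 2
Nodal analysis, taking node 2 as the 0 V reference.
Source V1 fixes V_0 = 24 V.
KCL at each unknown node (sum of currents leaving = 0; resistances in Ω):
  Node 1: (V_1 - 24)/82 + (V_1 - 0)/1100 + (V_1 - 0)/750 = 0
Collecting terms: 0.01444 × V_1 = 0.2927  =>  V_1 = 20.27 V
Power in each resistor, P = (ΔV)²/R:
  P_R1 = (24 - 20.27)²/82 = 0.1695 W
  P_R2 = (20.27 - 0)²/1100 = 0.3736 W
  P_R3 = (20.27 - 0)²/750 = 0.548 W
P_total = P_R1 + P_R2 + P_R3 = 1.091 W

Final answer: 1.091 W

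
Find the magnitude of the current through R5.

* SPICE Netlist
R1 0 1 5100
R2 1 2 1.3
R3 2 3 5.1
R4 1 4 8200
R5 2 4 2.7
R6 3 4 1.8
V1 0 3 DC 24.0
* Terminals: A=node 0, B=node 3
Nodal analysis, taking node 3 as the 0 V reference.
Source V1 fixes V_0 = 24 V.
KCL at each unknown node (sum of currents leaving = 0; resistances in Ω):
  Node 1: (V_1 - 24)/5100 + (V_1 - V_2)/1.3 + (V_1 - V_4)/8200 = 0
  Node 2: (V_2 - V_1)/1.3 + (V_2 - 0)/5.1 + (V_2 - V_4)/2.7 = 0
  Node 4: (V_4 - V_1)/8200 + (V_4 - V_2)/2.7 + (V_4 - 0)/1.8 = 0
Collecting terms (coefficients in siemens):
  0.7695·V_1 - 0.7692·V_2 - 0.000122·V_4 = 0.004706
  1.336·V_2 - 0.7692·V_1 - 0.3704·V_4 = 0
  0.926·V_4 - 0.000122·V_1 - 0.3704·V_2 = 0
Solving these 3 simultaneous equations (Gaussian elimination) gives:
  V_1 = 0.01735 V, V_2 = 0.01124 V, V_4 = 0.004498 V
I_R5 = (V_2 - V_4)/R5 = (0.01124 - 0.004498)/2.7 = 0.002497 A
|I_R5| = 0.002497 A

Final answer: |I_R5| = 0.002497 A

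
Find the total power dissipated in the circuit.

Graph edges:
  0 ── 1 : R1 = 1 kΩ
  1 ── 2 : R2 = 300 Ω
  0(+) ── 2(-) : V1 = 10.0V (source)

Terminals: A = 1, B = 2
Nodal analysis, taking node 2 as the 0 V reference.
Source V1 fixes V_0 = 10 V.
KCL at each unknown node (sum of currents leaving = 0; resistances in Ω):
  Node 1: (V_1 - 10)/1000 + (V_1 - 0)/300 = 0
Collecting terms: 0.004333 × V_1 = 0.01  =>  V_1 = 2.308 V
Power in each resistor, P = (ΔV)²/R:
  P_R1 = (10 - 2.308)²/1000 = 0.05917 W
  P_R2 = (2.308 - 0)²/300 = 0.01775 W
P_total = P_R1 + P_R2 = 0.07692 W

Final answer: 0.07692 W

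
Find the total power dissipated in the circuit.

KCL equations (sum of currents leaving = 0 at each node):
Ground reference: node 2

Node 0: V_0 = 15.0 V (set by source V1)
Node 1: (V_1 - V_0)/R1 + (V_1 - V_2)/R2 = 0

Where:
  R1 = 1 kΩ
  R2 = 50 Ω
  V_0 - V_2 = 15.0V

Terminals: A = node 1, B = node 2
Nodal analysis, taking node 2 as the 0 V reference.
Source V1 fixes V_0 = 15 V.
KCL at each unknown node (sum of currents leaving = 0; resistances in Ω):
  Node 1: (V_1 - 15)/1000 + (V_1 - 0)/50 = 0
Collecting terms: 0.021 × V_1 = 0.015  =>  V_1 = 0.7143 V
Power in each resistor, P = (ΔV)²/R:
  P_R1 = (15 - 0.7143)²/1000 = 0.2041 W
  P_R2 = (0.7143 - 0)²/50 = 0.0102 W
P_total = P_R1 + P_R2 = 0.2143 W

Final answer: 0.2143 W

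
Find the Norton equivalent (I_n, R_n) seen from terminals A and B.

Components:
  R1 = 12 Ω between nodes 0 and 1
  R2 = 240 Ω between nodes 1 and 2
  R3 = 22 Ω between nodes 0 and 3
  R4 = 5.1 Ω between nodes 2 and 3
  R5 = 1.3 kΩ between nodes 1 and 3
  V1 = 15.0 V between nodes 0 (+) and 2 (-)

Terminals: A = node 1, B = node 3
Find the Thévenin equivalent first; then I_n = V_th/R_th and R_n = R_th.
Step 1 — V_th is the open-circuit voltage V_A - V_B (nothing connected across the terminals).
Nodal analysis, taking node 2 as the 0 V reference.
Source V1 fixes V_0 = 15 V.
KCL at each unknown node (sum of currents leaving = 0; resistances in Ω):
  Node 1: (V_1 - 15)/12 + (V_1 - 0)/240 + (V_1 - V_3)/1300 = 0
  Node 3: (V_3 - 15)/22 + (V_3 - 0)/5.1 + (V_3 - V_1)/1300 = 0
Collecting terms (coefficients in siemens):
  0.08827·V_1 - 0.0007692·V_3 = 1.25
  0.2423·V_3 - 0.0007692·V_1 = 0.6818
Determinant D = (0.08827)(0.2423) - (-0.0007692)(-0.0007692) = 0.02139
V_1 = [(1.25)(0.2423) - (-0.0007692)(0.6818)]/D = 14.19 V
V_3 = [(0.08827)(0.6818) - (1.25)(-0.0007692)]/D = 2.859 V
V_th = V_1 - V_3 = 14.19 - 2.859 = 11.33 V
Step 2 — R_th: zero the source — replace V1 by a short circuit (node 2 merges into node 0) — and find the resistance seen between A (node 1) and B (node 3).
Reduce the network between node 1 (A) and node 3 (B) by series/parallel combination:
  Rp1 = R1 ‖ R2 (parallel, both between nodes 0 and 1) = 1/(1/12 + 1/240) = 11.43 Ω
  Rp2 = R3 ‖ R4 (parallel, both between nodes 0 and 3) = 1/(1/22 + 1/5.1) = 4.14 Ω
  Rs1 = Rp1 + Rp2 (series, joined only at node 0) = 11.43 + 4.14 = 15.57 Ω
  Rp3 = R5 ‖ Rs1 (parallel, both between nodes 1 and 3) = 1/(1/1300 + 1/15.57) = 15.38 Ω
R_th = 15.38 Ω
I_n = V_th/R_th = 11.33/15.38 = 0.7363 A, and R_n = R_th = 15.38 Ω

Final answer: I_n = 0.7363 A, R_n = 15.38 Ω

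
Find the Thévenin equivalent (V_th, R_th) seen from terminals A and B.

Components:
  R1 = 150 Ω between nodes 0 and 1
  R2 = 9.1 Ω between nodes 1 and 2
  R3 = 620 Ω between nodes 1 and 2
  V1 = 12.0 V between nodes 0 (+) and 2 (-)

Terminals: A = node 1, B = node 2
Step 1 — V_th is the open-circuit voltage V_A - V_B (nothing connected across the terminals).
Nodal analysis, taking node 2 as the 0 V reference.
Source V1 fixes V_0 = 12 V.
KCL at each unknown node (sum of currents leaving = 0; resistances in Ω):
  Node 1: (V_1 - 12)/150 + (V_1 - 0)/9.1 + (V_1 - 0)/620 = 0
Collecting terms: 0.1182 × V_1 = 0.08  =>  V_1 = 0.677 V
V_th = V_1 - V_2 = 0.677 - 0 = 0.677 V
Step 2 — R_th: zero the source — replace V1 by a short circuit (node 2 merges into node 0) — and find the resistance seen between A (node 1) and B (node 0).
Reduce the network between node 1 (A) and node 0 (B) by series/parallel combination:
  Rp1 = R1 ‖ R2 ‖ R3 (parallel, all between nodes 0 and 1) = 1/(1/150 + 1/9.1 + 1/620) = 8.462 Ω
R_th = 8.462 Ω

Final answer: V_th = 0.677 V, R_th = 8.462 Ω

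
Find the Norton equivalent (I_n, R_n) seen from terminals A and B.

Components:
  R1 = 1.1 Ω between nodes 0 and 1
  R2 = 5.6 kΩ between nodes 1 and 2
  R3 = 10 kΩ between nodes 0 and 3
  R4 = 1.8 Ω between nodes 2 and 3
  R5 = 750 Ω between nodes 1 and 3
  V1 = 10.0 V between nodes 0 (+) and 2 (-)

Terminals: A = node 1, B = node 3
Find the Thévenin equivalent first; then I_n = V_th/R_th and R_n = R_th.
Step 1 — V_th is the open-circuit voltage V_A - V_B (nothing connected across the terminals).
Nodal analysis, taking node 2 as the 0 V reference.
Source V1 fixes V_0 = 10 V.
KCL at each unknown node (sum of currents leaving = 0; resistances in Ω):
  Node 1: (V_1 - 10)/1.1 + (V_1 - 0)/5600 + (V_1 - V_3)/750 = 0
  Node 3: (V_3 - 10)/10000 + (V_3 - 0)/1.8 + (V_3 - V_1)/750 = 0
Collecting terms (coefficients in siemens):
  0.9106·V_1 - 0.001333·V_3 = 9.091
  0.557·V_3 - 0.001333·V_1 = 0.001
Determinant D = (0.9106)(0.557) - (-0.001333)(-0.001333) = 0.5072
V_1 = [(9.091)(0.557) - (-0.001333)(0.001)]/D = 9.983 V
V_3 = [(0.9106)(0.001) - (9.091)(-0.001333)]/D = 0.02569 V
V_th = V_1 - V_3 = 9.983 - 0.02569 = 9.958 V
Step 2 — R_th: zero the source — replace V1 by a short circuit (node 2 merges into node 0) — and find the resistance seen between A (node 1) and B (node 3).
Reduce the network between node 1 (A) and node 3 (B) by series/parallel combination:
  Rp1 = R1 ‖ R2 (parallel, both between nodes 0 and 1) = 1/(1/1.1 + 1/5600) = 1.1 Ω
  Rp2 = R3 ‖ R4 (parallel, both between nodes 0 and 3) = 1/(1/10000 + 1/1.8) = 1.8 Ω
  Rs1 = Rp1 + Rp2 (series, joined only at node 0) = 1.1 + 1.8 = 2.899 Ω
  Rp3 = R5 ‖ Rs1 (parallel, both between nodes 1 and 3) = 1/(1/750 + 1/2.899) = 2.888 Ω
R_th = 2.888 Ω
I_n = V_th/R_th = 9.958/2.888 = 3.448 A, and R_n = R_th = 2.888 Ω

Final answer: I_n = 3.448 A, R_n = 2.888 Ω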